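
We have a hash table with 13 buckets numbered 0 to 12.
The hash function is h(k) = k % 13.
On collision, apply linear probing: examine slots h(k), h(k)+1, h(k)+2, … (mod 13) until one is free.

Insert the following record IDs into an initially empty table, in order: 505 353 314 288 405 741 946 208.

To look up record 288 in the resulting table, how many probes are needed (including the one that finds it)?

3

505 hashes to 11; slot 11 is free -> place at 11.
353 hashes to 2; slot 2 is free -> place at 2.
314 hashes to 2; 2 taken -> place at 3.
288 hashes to 2; 2,3 taken -> place at 4.
405 hashes to 2; 2,3,4 taken -> place at 5.
741 hashes to 0; slot 0 is free -> place at 0.
946 hashes to 10; slot 10 is free -> place at 10.
208 hashes to 0; 0 taken -> place at 1.
Table: [741, 208, 353, 314, 288, 405, ∅, ∅, ∅, ∅, 946, 505, ∅]
Lookup 288: h=2, probe 2,3,4 → found at 4.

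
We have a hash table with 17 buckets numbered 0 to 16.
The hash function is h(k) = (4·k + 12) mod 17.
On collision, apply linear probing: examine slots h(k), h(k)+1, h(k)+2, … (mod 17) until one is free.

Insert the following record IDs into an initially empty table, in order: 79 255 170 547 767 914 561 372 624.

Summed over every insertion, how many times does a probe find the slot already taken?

79 hashes to 5; slot 5 is free → place at 5.
255 hashes to 12; slot 12 is free → place at 12.
170 hashes to 12; 12 taken → place at 13.
547 hashes to 7; slot 7 is free → place at 7.
767 hashes to 3; slot 3 is free → place at 3.
914 hashes to 13; 13 taken → place at 14.
561 hashes to 12; 12,13,14 taken → place at 15.
372 hashes to 4; slot 4 is free → place at 4.
624 hashes to 9; slot 9 is free → place at 9.
Table: [_, _, _, 767, 372, 79, _, 547, _, 624, _, _, 255, 170, 914, 561, _]

5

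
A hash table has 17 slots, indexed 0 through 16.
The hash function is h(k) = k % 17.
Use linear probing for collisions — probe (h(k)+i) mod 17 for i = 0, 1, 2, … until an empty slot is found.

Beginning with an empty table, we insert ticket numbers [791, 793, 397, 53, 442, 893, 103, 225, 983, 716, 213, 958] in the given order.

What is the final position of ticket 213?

791 hashes to 9; slot 9 is free -> place at 9.
793 hashes to 11; slot 11 is free -> place at 11.
397 hashes to 6; slot 6 is free -> place at 6.
53 hashes to 2; slot 2 is free -> place at 2.
442 hashes to 0; slot 0 is free -> place at 0.
893 hashes to 9; 9 taken -> place at 10.
103 hashes to 1; slot 1 is free -> place at 1.
225 hashes to 4; slot 4 is free -> place at 4.
983 hashes to 14; slot 14 is free -> place at 14.
716 hashes to 2; 2 taken -> place at 3.
213 hashes to 9; 9,10,11 taken -> place at 12.
958 hashes to 6; 6 taken -> place at 7.
Table: [442, 103, 53, 716, 225, —, 397, 958, —, 791, 893, 793, 213, —, 983, —, —]

12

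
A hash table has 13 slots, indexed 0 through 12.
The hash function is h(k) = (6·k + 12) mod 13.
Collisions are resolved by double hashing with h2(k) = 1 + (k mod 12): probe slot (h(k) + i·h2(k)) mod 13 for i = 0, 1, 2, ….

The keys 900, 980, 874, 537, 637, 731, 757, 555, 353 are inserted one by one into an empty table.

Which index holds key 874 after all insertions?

2

900 hashes to 4; slot 4 is free -> place at 4.
980 hashes to 3; slot 3 is free -> place at 3.
874 hashes to 4, h2=11; 4 taken -> place at 2.
537 hashes to 10; slot 10 is free -> place at 10.
637 hashes to 12; slot 12 is free -> place at 12.
731 hashes to 4, h2=12; 4,3,2 taken -> place at 1.
757 hashes to 4, h2=2; 4 taken -> place at 6.
555 hashes to 1, h2=4; 1 taken -> place at 5.
353 hashes to 11; slot 11 is free -> place at 11.
Table: [_, 731, 874, 980, 900, 555, 757, _, _, _, 537, 353, 637]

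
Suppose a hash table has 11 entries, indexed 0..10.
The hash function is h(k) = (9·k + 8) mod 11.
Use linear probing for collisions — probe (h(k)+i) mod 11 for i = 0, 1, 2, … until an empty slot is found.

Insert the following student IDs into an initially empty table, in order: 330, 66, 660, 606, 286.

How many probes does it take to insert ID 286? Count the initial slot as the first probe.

330: h=8 → slot 8
66: h=8, probe 8,9 → slot 9
660: h=8, probe 8,9,10 → slot 10
606: h=6 → slot 6
286: h=8, probe 8,9,10,0 → slot 0
Table: [286, ∅, ∅, ∅, ∅, ∅, 606, ∅, 330, 66, 660]

4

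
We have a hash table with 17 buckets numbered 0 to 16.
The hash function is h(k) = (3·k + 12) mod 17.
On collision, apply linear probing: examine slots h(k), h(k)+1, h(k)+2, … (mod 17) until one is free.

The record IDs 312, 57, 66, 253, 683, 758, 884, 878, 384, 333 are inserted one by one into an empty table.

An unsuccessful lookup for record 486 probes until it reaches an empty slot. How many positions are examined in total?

312 hashes to 13; slot 13 is free -> place at 13.
57 hashes to 13; 13 taken -> place at 14.
66 hashes to 6; slot 6 is free -> place at 6.
253 hashes to 6; 6 taken -> place at 7.
683 hashes to 4; slot 4 is free -> place at 4.
758 hashes to 8; slot 8 is free -> place at 8.
884 hashes to 12; slot 12 is free -> place at 12.
878 hashes to 11; slot 11 is free -> place at 11.
384 hashes to 8; 8 taken -> place at 9.
333 hashes to 8; 8,9 taken -> place at 10.
Table: [-, -, -, -, 683, -, 66, 253, 758, 384, 333, 878, 884, 312, 57, -, -]
Lookup 486: h=8, probe 8,9,10,11,12,13,14,15 → slot 15 empty, not found.

8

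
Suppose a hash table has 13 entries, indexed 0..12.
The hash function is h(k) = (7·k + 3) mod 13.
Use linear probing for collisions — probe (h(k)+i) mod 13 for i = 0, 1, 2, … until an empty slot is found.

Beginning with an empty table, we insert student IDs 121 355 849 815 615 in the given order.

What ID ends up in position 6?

121: h=5 => slot 5
355: h=5, probe 5,6 => slot 6
849: h=5, probe 5,6,7 => slot 7
815: h=1 => slot 1
615: h=5, probe 5,6,7,8 => slot 8
Table: [∅, 815, ∅, ∅, ∅, 121, 355, 849, 615, ∅, ∅, ∅, ∅]

355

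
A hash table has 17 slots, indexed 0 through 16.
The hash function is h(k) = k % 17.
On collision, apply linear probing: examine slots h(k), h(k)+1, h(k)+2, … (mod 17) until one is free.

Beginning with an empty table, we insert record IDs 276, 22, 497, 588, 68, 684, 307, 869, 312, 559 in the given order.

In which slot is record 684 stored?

Insert 276: h=4, slot 4 empty → index 4.
Insert 22: h=5, slot 5 empty → index 5.
Insert 497: h=4, slots 4,5 occupied → index 6.
Insert 588: h=10, slot 10 empty → index 10.
Insert 68: h=0, slot 0 empty → index 0.
Insert 684: h=4, slots 4,5,6 occupied → index 7.
Insert 307: h=1, slot 1 empty → index 1.
Insert 869: h=2, slot 2 empty → index 2.
Insert 312: h=6, slots 6,7 occupied → index 8.
Insert 559: h=15, slot 15 empty → index 15.
Table: [68, 307, 869, _, 276, 22, 497, 684, 312, _, 588, _, _, _, _, 559, _]

7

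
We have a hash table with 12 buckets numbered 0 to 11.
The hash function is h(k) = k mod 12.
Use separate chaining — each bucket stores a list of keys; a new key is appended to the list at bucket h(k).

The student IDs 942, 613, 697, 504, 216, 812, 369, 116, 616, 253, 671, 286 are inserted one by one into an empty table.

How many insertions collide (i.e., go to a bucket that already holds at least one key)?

Insert 942: h=6, bucket 6 empty -> new chain.
Insert 613: h=1, bucket 1 empty -> new chain.
Insert 697: h=1, bucket 1 nonempty -> append to chain.
Insert 504: h=0, bucket 0 empty -> new chain.
Insert 216: h=0, bucket 0 nonempty -> append to chain.
Insert 812: h=8, bucket 8 empty -> new chain.
Insert 369: h=9, bucket 9 empty -> new chain.
Insert 116: h=8, bucket 8 nonempty -> append to chain.
Insert 616: h=4, bucket 4 empty -> new chain.
Insert 253: h=1, bucket 1 nonempty -> append to chain.
Insert 671: h=11, bucket 11 empty -> new chain.
Insert 286: h=10, bucket 10 empty -> new chain.
Final buckets:
0: 504 -> 216
1: 613 -> 697 -> 253
2: ∅
3: ∅
4: 616
5: ∅
6: 942
7: ∅
8: 812 -> 116
9: 369
10: 286
11: 671

4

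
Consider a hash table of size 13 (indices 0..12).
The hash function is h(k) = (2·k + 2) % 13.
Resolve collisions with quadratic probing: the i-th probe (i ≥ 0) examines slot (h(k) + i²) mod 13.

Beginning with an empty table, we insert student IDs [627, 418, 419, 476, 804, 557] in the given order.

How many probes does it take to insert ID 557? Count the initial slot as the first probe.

627: h=8 -> slot 8
418: h=6 -> slot 6
419: h=8, probe 8,9 -> slot 9
476: h=5 -> slot 5
804: h=11 -> slot 11
557: h=11, probe 11,12 -> slot 12
Table: [., ., ., ., ., 476, 418, ., 627, 419, ., 804, 557]

2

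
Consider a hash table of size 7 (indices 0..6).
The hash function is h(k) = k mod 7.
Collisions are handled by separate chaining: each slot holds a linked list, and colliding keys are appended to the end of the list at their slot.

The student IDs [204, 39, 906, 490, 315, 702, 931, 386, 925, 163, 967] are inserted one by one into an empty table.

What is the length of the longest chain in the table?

4

204 → bucket 1
39 → bucket 4
906 → bucket 3
490 → bucket 0
315 → bucket 0 (collision)
702 → bucket 2
931 → bucket 0 (collision)
386 → bucket 1 (collision)
925 → bucket 1 (collision)
163 → bucket 2 (collision)
967 → bucket 1 (collision)
Final buckets:
0: 490 -> 315 -> 931
1: 204 -> 386 -> 925 -> 967
2: 702 -> 163
3: 906
4: 39
5: —
6: —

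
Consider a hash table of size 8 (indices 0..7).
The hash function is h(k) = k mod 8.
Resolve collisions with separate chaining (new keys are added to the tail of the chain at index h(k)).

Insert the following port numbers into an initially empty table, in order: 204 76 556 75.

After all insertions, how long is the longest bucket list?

Insert 204: h=4, bucket 4 empty -> new chain.
Insert 76: h=4, bucket 4 nonempty -> append to chain.
Insert 556: h=4, bucket 4 nonempty -> append to chain.
Insert 75: h=3, bucket 3 empty -> new chain.
Final buckets:
0: -
1: -
2: -
3: 75
4: 204 -> 76 -> 556
5: -
6: -
7: -

3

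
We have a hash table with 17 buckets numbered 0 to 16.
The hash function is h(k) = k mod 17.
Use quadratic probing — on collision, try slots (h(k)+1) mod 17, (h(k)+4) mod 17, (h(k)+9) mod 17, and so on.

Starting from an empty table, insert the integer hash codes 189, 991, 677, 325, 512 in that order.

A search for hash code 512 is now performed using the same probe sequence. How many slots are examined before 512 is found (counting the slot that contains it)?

3

189: h=2 => slot 2
991: h=5 => slot 5
677: h=14 => slot 14
325: h=2, probe 2,3 => slot 3
512: h=2, probe 2,3,6 => slot 6
Table: [∅, ∅, 189, 325, ∅, 991, 512, ∅, ∅, ∅, ∅, ∅, ∅, ∅, 677, ∅, ∅]
Lookup 512: h=2, probe 2,3,6 → found at 6.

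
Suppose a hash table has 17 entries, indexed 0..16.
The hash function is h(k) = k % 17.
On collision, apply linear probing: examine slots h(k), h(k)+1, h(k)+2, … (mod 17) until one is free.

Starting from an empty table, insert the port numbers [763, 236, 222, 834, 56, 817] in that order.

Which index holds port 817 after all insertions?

3

763 hashes to 15; slot 15 is free → place at 15.
236 hashes to 15; 15 taken → place at 16.
222 hashes to 1; slot 1 is free → place at 1.
834 hashes to 1; 1 taken → place at 2.
56 hashes to 5; slot 5 is free → place at 5.
817 hashes to 1; 1,2 taken → place at 3.
Table: [—, 222, 834, 817, —, 56, —, —, —, —, —, —, —, —, —, 763, 236]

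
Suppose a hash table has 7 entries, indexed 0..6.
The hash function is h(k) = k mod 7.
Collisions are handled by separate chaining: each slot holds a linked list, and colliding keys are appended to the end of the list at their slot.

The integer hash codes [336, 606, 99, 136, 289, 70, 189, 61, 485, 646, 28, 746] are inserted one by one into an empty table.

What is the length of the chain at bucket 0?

Insert 336: h=0, bucket 0 empty → new chain.
Insert 606: h=4, bucket 4 empty → new chain.
Insert 99: h=1, bucket 1 empty → new chain.
Insert 136: h=3, bucket 3 empty → new chain.
Insert 289: h=2, bucket 2 empty → new chain.
Insert 70: h=0, bucket 0 nonempty → append to chain.
Insert 189: h=0, bucket 0 nonempty → append to chain.
Insert 61: h=5, bucket 5 empty → new chain.
Insert 485: h=2, bucket 2 nonempty → append to chain.
Insert 646: h=2, bucket 2 nonempty → append to chain.
Insert 28: h=0, bucket 0 nonempty → append to chain.
Insert 746: h=4, bucket 4 nonempty → append to chain.
Final buckets:
0: 336 -> 70 -> 189 -> 28
1: 99
2: 289 -> 485 -> 646
3: 136
4: 606 -> 746
5: 61
6: -

4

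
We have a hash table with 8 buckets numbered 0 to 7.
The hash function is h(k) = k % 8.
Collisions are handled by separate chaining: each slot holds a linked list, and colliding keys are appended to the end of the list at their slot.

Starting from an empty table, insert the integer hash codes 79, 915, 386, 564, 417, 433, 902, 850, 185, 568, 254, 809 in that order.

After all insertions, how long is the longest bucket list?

Insert 79: h=7, bucket 7 empty -> new chain.
Insert 915: h=3, bucket 3 empty -> new chain.
Insert 386: h=2, bucket 2 empty -> new chain.
Insert 564: h=4, bucket 4 empty -> new chain.
Insert 417: h=1, bucket 1 empty -> new chain.
Insert 433: h=1, bucket 1 nonempty -> append to chain.
Insert 902: h=6, bucket 6 empty -> new chain.
Insert 850: h=2, bucket 2 nonempty -> append to chain.
Insert 185: h=1, bucket 1 nonempty -> append to chain.
Insert 568: h=0, bucket 0 empty -> new chain.
Insert 254: h=6, bucket 6 nonempty -> append to chain.
Insert 809: h=1, bucket 1 nonempty -> append to chain.
Final buckets:
0: 568
1: 417 -> 433 -> 185 -> 809
2: 386 -> 850
3: 915
4: 564
5: -
6: 902 -> 254
7: 79

4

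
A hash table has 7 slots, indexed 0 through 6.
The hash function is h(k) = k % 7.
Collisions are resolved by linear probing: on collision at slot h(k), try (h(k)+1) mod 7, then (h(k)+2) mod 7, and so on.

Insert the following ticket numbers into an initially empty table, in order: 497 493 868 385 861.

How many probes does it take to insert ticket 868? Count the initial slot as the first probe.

497: h=0 → slot 0
493: h=3 → slot 3
868: h=0, probe 0,1 → slot 1
385: h=0, probe 0,1,2 → slot 2
861: h=0, probe 0,1,2,3,4 → slot 4
Table: [497, 868, 385, 493, 861, -, -]

2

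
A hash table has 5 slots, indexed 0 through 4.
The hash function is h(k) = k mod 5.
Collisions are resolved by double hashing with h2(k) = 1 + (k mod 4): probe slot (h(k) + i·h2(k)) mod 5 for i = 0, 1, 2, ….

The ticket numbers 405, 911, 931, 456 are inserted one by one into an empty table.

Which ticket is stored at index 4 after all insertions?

405 hashes to 0; slot 0 is free → place at 0.
911 hashes to 1; slot 1 is free → place at 1.
931 hashes to 1, h2=4; 1,0 taken → place at 4.
456 hashes to 1, h2=1; 1 taken → place at 2.
Table: [405, 911, 456, —, 931]

931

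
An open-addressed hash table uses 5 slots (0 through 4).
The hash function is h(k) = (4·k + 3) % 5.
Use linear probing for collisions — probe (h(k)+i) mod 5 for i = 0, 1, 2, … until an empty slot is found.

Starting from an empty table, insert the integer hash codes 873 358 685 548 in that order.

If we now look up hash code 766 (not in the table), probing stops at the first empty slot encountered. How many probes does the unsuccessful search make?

3

Insert 873: h=0, slot 0 empty → index 0.
Insert 358: h=0, slot 0 occupied → index 1.
Insert 685: h=3, slot 3 empty → index 3.
Insert 548: h=0, slots 0,1 occupied → index 2.
Table: [873, 358, 548, 685, _]
Lookup 766: h=2, probe 2,3,4 → slot 4 empty, not found.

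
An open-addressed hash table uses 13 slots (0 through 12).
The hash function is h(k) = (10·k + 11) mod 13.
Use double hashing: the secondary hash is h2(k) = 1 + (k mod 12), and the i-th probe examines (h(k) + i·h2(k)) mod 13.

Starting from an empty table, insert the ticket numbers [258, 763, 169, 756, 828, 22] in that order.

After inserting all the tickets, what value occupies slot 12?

258: h=4 => slot 4
763: h=10 => slot 10
169: h=11 => slot 11
756: h=5 => slot 5
828: h=10, h2=1, probe 10,11,12 => slot 12
22: h=10, h2=11, probe 10,8 => slot 8
Table: [., ., ., ., 258, 756, ., ., 22, ., 763, 169, 828]

828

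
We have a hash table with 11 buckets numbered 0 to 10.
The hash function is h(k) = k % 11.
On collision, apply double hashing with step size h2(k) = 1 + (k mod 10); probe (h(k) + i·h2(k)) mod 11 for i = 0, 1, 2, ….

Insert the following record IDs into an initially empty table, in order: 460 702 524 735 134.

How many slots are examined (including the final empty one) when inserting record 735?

2

460: h=9 => slot 9
702: h=9, h2=3, probe 9,1 => slot 1
524: h=7 => slot 7
735: h=9, h2=6, probe 9,4 => slot 4
134: h=2 => slot 2
Table: [—, 702, 134, —, 735, —, —, 524, —, 460, —]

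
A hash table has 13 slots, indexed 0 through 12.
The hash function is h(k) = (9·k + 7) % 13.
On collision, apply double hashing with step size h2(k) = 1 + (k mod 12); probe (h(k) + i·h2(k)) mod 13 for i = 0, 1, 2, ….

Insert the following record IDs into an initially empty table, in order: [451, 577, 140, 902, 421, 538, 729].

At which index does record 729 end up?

7

Insert 451: h=10, slot 10 empty => index 10.
Insert 577: h=0, slot 0 empty => index 0.
Insert 140: h=6, slot 6 empty => index 6.
Insert 902: h=0, h2=3, slot 0 occupied => index 3.
Insert 421: h=0, h2=2, slot 0 occupied => index 2.
Insert 538: h=0, h2=11, slot 0 occupied => index 11.
Insert 729: h=3, h2=10, slots 3,0,10 occupied => index 7.
Table: [577, —, 421, 902, —, —, 140, 729, —, —, 451, 538, —]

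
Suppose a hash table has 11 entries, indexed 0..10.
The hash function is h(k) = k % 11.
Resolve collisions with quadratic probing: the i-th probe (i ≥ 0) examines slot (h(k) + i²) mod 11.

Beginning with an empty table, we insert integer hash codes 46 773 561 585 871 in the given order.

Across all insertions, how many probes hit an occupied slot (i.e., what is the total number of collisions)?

6

46: h=2 => slot 2
773: h=3 => slot 3
561: h=0 => slot 0
585: h=2, probe 2,3,6 => slot 6
871: h=2, probe 2,3,6,0,7 => slot 7
Table: [561, -, 46, 773, -, -, 585, 871, -, -, -]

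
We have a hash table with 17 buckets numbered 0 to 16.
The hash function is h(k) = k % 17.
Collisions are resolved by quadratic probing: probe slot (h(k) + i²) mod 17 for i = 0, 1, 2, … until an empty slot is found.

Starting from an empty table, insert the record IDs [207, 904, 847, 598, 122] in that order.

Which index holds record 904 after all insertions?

4

207 hashes to 3; slot 3 is free -> place at 3.
904 hashes to 3; 3 taken -> place at 4.
847 hashes to 14; slot 14 is free -> place at 14.
598 hashes to 3; 3,4 taken -> place at 7.
122 hashes to 3; 3,4,7 taken -> place at 12.
Table: [∅, ∅, ∅, 207, 904, ∅, ∅, 598, ∅, ∅, ∅, ∅, 122, ∅, 847, ∅, ∅]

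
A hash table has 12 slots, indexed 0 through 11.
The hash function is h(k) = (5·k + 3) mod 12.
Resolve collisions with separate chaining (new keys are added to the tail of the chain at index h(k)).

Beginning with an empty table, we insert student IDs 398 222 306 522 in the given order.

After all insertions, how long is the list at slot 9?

3

Insert 398: h=1, bucket 1 empty → new chain.
Insert 222: h=9, bucket 9 empty → new chain.
Insert 306: h=9, bucket 9 nonempty → append to chain.
Insert 522: h=9, bucket 9 nonempty → append to chain.
Final buckets:
0: -
1: 398
2: -
3: -
4: -
5: -
6: -
7: -
8: -
9: 222 -> 306 -> 522
10: -
11: -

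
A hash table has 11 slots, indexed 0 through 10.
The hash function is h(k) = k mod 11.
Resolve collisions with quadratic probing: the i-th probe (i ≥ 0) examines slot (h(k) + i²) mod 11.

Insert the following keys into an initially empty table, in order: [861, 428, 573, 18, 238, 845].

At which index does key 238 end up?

8

861 hashes to 3; slot 3 is free → place at 3.
428 hashes to 10; slot 10 is free → place at 10.
573 hashes to 1; slot 1 is free → place at 1.
18 hashes to 7; slot 7 is free → place at 7.
238 hashes to 7; 7 taken → place at 8.
845 hashes to 9; slot 9 is free → place at 9.
Table: [-, 573, -, 861, -, -, -, 18, 238, 845, 428]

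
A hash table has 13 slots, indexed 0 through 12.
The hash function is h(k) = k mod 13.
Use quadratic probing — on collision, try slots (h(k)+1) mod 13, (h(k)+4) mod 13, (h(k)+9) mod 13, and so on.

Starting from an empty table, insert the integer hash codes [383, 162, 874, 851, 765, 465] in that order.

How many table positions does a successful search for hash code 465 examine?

383 hashes to 6; slot 6 is free → place at 6.
162 hashes to 6; 6 taken → place at 7.
874 hashes to 3; slot 3 is free → place at 3.
851 hashes to 6; 6,7 taken → place at 10.
765 hashes to 11; slot 11 is free → place at 11.
465 hashes to 10; 10,11 taken → place at 1.
Table: [_, 465, _, 874, _, _, 383, 162, _, _, 851, 765, _]
Lookup 465: h=10, probe 10,11,1 → found at 1.

3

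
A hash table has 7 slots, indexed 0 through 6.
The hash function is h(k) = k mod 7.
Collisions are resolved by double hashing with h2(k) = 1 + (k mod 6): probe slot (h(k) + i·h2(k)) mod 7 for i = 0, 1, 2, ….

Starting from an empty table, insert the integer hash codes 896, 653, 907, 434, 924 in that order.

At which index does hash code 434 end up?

3

Insert 896: h=0, slot 0 empty => index 0.
Insert 653: h=2, slot 2 empty => index 2.
Insert 907: h=4, slot 4 empty => index 4.
Insert 434: h=0, h2=3, slot 0 occupied => index 3.
Insert 924: h=0, h2=1, slot 0 occupied => index 1.
Table: [896, 924, 653, 434, 907, _, _]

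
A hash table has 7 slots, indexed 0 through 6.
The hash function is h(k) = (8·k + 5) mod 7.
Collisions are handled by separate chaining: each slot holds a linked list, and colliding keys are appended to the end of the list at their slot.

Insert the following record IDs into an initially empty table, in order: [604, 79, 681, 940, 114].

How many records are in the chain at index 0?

5

Insert 604: h=0, bucket 0 empty → new chain.
Insert 79: h=0, bucket 0 nonempty → append to chain.
Insert 681: h=0, bucket 0 nonempty → append to chain.
Insert 940: h=0, bucket 0 nonempty → append to chain.
Insert 114: h=0, bucket 0 nonempty → append to chain.
Final buckets:
0: 604 -> 79 -> 681 -> 940 -> 114
1: ∅
2: ∅
3: ∅
4: ∅
5: ∅
6: ∅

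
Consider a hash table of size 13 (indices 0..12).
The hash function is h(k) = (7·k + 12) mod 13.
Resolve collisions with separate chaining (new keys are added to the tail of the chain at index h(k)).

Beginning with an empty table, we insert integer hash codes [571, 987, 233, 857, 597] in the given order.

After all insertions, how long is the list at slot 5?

Insert 571: h=5, bucket 5 empty → new chain.
Insert 987: h=5, bucket 5 nonempty → append to chain.
Insert 233: h=5, bucket 5 nonempty → append to chain.
Insert 857: h=5, bucket 5 nonempty → append to chain.
Insert 597: h=5, bucket 5 nonempty → append to chain.
Final buckets:
0: _
1: _
2: _
3: _
4: _
5: 571 -> 987 -> 233 -> 857 -> 597
6: _
7: _
8: _
9: _
10: _
11: _
12: _

5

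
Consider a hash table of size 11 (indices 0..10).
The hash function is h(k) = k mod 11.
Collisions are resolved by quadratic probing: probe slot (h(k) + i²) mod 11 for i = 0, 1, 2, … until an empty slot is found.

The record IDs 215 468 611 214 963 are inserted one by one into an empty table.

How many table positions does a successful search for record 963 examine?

215 hashes to 6; slot 6 is free → place at 6.
468 hashes to 6; 6 taken → place at 7.
611 hashes to 6; 6,7 taken → place at 10.
214 hashes to 5; slot 5 is free → place at 5.
963 hashes to 6; 6,7,10 taken → place at 4.
Table: [-, -, -, -, 963, 214, 215, 468, -, -, 611]
Lookup 963: h=6, probe 6,7,10,4 → found at 4.

4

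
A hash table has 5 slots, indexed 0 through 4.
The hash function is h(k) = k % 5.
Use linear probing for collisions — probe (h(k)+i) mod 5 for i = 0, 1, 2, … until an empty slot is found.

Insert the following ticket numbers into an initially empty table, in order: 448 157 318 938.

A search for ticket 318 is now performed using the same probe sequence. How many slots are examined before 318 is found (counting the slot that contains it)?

2

Insert 448: h=3, slot 3 empty → index 3.
Insert 157: h=2, slot 2 empty → index 2.
Insert 318: h=3, slot 3 occupied → index 4.
Insert 938: h=3, slots 3,4 occupied → index 0.
Table: [938, —, 157, 448, 318]
Lookup 318: h=3, probe 3,4 → found at 4.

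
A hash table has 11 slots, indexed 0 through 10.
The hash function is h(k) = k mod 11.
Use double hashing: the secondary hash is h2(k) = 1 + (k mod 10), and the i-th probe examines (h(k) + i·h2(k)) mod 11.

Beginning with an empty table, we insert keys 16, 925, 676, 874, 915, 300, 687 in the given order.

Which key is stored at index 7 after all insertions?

16 hashes to 5; slot 5 is free -> place at 5.
925 hashes to 1; slot 1 is free -> place at 1.
676 hashes to 5, h2=7; 5,1 taken -> place at 8.
874 hashes to 5, h2=5; 5 taken -> place at 10.
915 hashes to 2; slot 2 is free -> place at 2.
300 hashes to 3; slot 3 is free -> place at 3.
687 hashes to 5, h2=8; 5,2,10 taken -> place at 7.
Table: [—, 925, 915, 300, —, 16, —, 687, 676, —, 874]

687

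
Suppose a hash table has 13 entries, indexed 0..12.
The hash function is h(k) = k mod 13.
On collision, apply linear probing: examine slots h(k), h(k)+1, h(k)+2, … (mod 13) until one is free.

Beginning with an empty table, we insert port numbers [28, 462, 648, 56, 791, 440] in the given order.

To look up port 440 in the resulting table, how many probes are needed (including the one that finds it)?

3

Insert 28: h=2, slot 2 empty → index 2.
Insert 462: h=7, slot 7 empty → index 7.
Insert 648: h=11, slot 11 empty → index 11.
Insert 56: h=4, slot 4 empty → index 4.
Insert 791: h=11, slot 11 occupied → index 12.
Insert 440: h=11, slots 11,12 occupied → index 0.
Table: [440, ., 28, ., 56, ., ., 462, ., ., ., 648, 791]
Lookup 440: h=11, probe 11,12,0 → found at 0.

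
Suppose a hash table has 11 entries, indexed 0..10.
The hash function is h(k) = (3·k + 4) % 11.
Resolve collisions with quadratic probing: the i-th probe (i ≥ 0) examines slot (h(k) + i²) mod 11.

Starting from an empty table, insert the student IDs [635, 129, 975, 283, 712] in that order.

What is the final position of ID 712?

635 hashes to 6; slot 6 is free => place at 6.
129 hashes to 6; 6 taken => place at 7.
975 hashes to 3; slot 3 is free => place at 3.
283 hashes to 6; 6,7 taken => place at 10.
712 hashes to 6; 6,7,10 taken => place at 4.
Table: [—, —, —, 975, 712, —, 635, 129, —, —, 283]

4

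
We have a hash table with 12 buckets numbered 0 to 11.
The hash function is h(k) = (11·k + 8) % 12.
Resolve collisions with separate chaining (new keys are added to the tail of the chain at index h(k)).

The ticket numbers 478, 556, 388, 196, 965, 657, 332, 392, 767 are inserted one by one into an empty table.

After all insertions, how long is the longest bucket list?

Insert 478: h=10, bucket 10 empty → new chain.
Insert 556: h=4, bucket 4 empty → new chain.
Insert 388: h=4, bucket 4 nonempty → append to chain.
Insert 196: h=4, bucket 4 nonempty → append to chain.
Insert 965: h=3, bucket 3 empty → new chain.
Insert 657: h=11, bucket 11 empty → new chain.
Insert 332: h=0, bucket 0 empty → new chain.
Insert 392: h=0, bucket 0 nonempty → append to chain.
Insert 767: h=9, bucket 9 empty → new chain.
Final buckets:
0: 332 -> 392
1: .
2: .
3: 965
4: 556 -> 388 -> 196
5: .
6: .
7: .
8: .
9: 767
10: 478
11: 657

3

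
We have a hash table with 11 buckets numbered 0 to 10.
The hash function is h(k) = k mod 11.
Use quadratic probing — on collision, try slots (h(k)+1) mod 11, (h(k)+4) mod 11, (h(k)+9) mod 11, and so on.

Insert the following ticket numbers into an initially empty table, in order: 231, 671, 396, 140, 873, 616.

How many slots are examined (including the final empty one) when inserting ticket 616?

4

231: h=0 → slot 0
671: h=0, probe 0,1 → slot 1
396: h=0, probe 0,1,4 → slot 4
140: h=8 → slot 8
873: h=4, probe 4,5 → slot 5
616: h=0, probe 0,1,4,9 → slot 9
Table: [231, 671, ∅, ∅, 396, 873, ∅, ∅, 140, 616, ∅]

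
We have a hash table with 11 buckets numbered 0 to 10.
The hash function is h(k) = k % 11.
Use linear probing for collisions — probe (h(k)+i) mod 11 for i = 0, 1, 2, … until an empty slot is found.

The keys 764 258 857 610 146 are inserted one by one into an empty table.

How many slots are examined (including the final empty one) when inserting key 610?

3

764 hashes to 5; slot 5 is free -> place at 5.
258 hashes to 5; 5 taken -> place at 6.
857 hashes to 10; slot 10 is free -> place at 10.
610 hashes to 5; 5,6 taken -> place at 7.
146 hashes to 3; slot 3 is free -> place at 3.
Table: [∅, ∅, ∅, 146, ∅, 764, 258, 610, ∅, ∅, 857]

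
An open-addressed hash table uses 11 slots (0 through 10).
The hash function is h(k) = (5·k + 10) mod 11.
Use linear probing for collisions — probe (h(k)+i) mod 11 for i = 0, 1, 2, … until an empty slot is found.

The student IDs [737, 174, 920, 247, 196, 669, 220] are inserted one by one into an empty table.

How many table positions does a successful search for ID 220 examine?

Insert 737: h=10, slot 10 empty -> index 10.
Insert 174: h=0, slot 0 empty -> index 0.
Insert 920: h=1, slot 1 empty -> index 1.
Insert 247: h=2, slot 2 empty -> index 2.
Insert 196: h=0, slots 0,1,2 occupied -> index 3.
Insert 669: h=0, slots 0,1,2,3 occupied -> index 4.
Insert 220: h=10, slots 10,0,1,2,3,4 occupied -> index 5.
Table: [174, 920, 247, 196, 669, 220, -, -, -, -, 737]
Lookup 220: h=10, probe 10,0,1,2,3,4,5 → found at 5.

7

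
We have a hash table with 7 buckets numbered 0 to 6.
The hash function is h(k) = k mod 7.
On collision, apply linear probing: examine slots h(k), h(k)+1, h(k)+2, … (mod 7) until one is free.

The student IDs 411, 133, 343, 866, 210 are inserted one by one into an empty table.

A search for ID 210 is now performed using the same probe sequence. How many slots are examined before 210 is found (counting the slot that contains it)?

3

Insert 411: h=5, slot 5 empty => index 5.
Insert 133: h=0, slot 0 empty => index 0.
Insert 343: h=0, slot 0 occupied => index 1.
Insert 866: h=5, slot 5 occupied => index 6.
Insert 210: h=0, slots 0,1 occupied => index 2.
Table: [133, 343, 210, ∅, ∅, 411, 866]
Lookup 210: h=0, probe 0,1,2 → found at 2.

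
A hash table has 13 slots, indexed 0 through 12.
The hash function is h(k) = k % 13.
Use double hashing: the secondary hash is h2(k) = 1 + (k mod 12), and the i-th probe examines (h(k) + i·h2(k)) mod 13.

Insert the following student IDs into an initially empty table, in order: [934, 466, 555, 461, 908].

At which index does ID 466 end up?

9

934 hashes to 11; slot 11 is free => place at 11.
466 hashes to 11, h2=11; 11 taken => place at 9.
555 hashes to 9, h2=4; 9 taken => place at 0.
461 hashes to 6; slot 6 is free => place at 6.
908 hashes to 11, h2=9; 11 taken => place at 7.
Table: [555, -, -, -, -, -, 461, 908, -, 466, -, 934, -]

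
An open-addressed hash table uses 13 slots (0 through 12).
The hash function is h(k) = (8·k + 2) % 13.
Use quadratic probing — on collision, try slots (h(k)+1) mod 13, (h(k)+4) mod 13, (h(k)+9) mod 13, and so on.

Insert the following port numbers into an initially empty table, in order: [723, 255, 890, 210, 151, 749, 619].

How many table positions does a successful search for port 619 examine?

723: h=1 => slot 1
255: h=1, probe 1,2 => slot 2
890: h=11 => slot 11
210: h=5 => slot 5
151: h=1, probe 1,2,5,10 => slot 10
749: h=1, probe 1,2,5,10,4 => slot 4
619: h=1, probe 1,2,5,10,4,0 => slot 0
Table: [619, 723, 255, -, 749, 210, -, -, -, -, 151, 890, -]
Lookup 619: h=1, probe 1,2,5,10,4,0 → found at 0.

6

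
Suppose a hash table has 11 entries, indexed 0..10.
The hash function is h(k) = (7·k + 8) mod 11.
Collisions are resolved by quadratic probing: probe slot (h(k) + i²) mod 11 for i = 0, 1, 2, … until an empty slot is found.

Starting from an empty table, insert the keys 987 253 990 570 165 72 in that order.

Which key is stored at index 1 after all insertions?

990

987: h=9 -> slot 9
253: h=8 -> slot 8
990: h=8, probe 8,9,1 -> slot 1
570: h=5 -> slot 5
165: h=8, probe 8,9,1,6 -> slot 6
72: h=6, probe 6,7 -> slot 7
Table: [∅, 990, ∅, ∅, ∅, 570, 165, 72, 253, 987, ∅]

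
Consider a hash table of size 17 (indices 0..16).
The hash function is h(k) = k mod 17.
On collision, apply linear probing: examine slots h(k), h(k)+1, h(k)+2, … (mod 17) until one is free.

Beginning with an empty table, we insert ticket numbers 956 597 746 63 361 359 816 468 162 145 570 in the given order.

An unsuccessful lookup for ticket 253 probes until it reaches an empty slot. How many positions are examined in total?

2

956: h=4 => slot 4
597: h=2 => slot 2
746: h=15 => slot 15
63: h=12 => slot 12
361: h=4, probe 4,5 => slot 5
359: h=2, probe 2,3 => slot 3
816: h=0 => slot 0
468: h=9 => slot 9
162: h=9, probe 9,10 => slot 10
145: h=9, probe 9,10,11 => slot 11
570: h=9, probe 9,10,11,12,13 => slot 13
Table: [816, ∅, 597, 359, 956, 361, ∅, ∅, ∅, 468, 162, 145, 63, 570, ∅, 746, ∅]
Lookup 253: h=15, probe 15,16 → slot 16 empty, not found.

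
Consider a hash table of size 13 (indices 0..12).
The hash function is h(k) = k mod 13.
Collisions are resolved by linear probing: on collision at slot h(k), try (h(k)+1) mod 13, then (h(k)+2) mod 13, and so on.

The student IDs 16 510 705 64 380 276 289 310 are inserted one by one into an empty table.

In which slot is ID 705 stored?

5

Insert 16: h=3, slot 3 empty -> index 3.
Insert 510: h=3, slot 3 occupied -> index 4.
Insert 705: h=3, slots 3,4 occupied -> index 5.
Insert 64: h=12, slot 12 empty -> index 12.
Insert 380: h=3, slots 3,4,5 occupied -> index 6.
Insert 276: h=3, slots 3,4,5,6 occupied -> index 7.
Insert 289: h=3, slots 3,4,5,6,7 occupied -> index 8.
Insert 310: h=11, slot 11 empty -> index 11.
Table: [_, _, _, 16, 510, 705, 380, 276, 289, _, _, 310, 64]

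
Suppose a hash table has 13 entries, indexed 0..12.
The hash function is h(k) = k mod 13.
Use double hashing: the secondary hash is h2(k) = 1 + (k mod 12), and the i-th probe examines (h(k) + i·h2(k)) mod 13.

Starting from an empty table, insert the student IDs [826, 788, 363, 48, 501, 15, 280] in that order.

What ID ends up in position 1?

280

Insert 826: h=7, slot 7 empty -> index 7.
Insert 788: h=8, slot 8 empty -> index 8.
Insert 363: h=12, slot 12 empty -> index 12.
Insert 48: h=9, slot 9 empty -> index 9.
Insert 501: h=7, h2=10, slot 7 occupied -> index 4.
Insert 15: h=2, slot 2 empty -> index 2.
Insert 280: h=7, h2=5, slots 7,12,4,9 occupied -> index 1.
Table: [_, 280, 15, _, 501, _, _, 826, 788, 48, _, _, 363]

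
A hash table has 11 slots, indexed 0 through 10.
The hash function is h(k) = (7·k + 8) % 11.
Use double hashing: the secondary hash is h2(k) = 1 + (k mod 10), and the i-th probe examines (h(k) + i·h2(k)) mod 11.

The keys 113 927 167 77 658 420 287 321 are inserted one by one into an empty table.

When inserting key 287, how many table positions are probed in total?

113 hashes to 7; slot 7 is free -> place at 7.
927 hashes to 7, h2=8; 7 taken -> place at 4.
167 hashes to 0; slot 0 is free -> place at 0.
77 hashes to 8; slot 8 is free -> place at 8.
658 hashes to 5; slot 5 is free -> place at 5.
420 hashes to 0, h2=1; 0 taken -> place at 1.
287 hashes to 4, h2=8; 4,1 taken -> place at 9.
321 hashes to 0, h2=2; 0 taken -> place at 2.
Table: [167, 420, 321, _, 927, 658, _, 113, 77, 287, _]

3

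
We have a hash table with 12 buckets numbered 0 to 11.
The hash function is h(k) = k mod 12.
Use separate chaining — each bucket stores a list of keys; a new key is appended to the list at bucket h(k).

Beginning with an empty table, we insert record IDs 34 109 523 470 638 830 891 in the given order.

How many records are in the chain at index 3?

Insert 34: h=10, bucket 10 empty → new chain.
Insert 109: h=1, bucket 1 empty → new chain.
Insert 523: h=7, bucket 7 empty → new chain.
Insert 470: h=2, bucket 2 empty → new chain.
Insert 638: h=2, bucket 2 nonempty → append to chain.
Insert 830: h=2, bucket 2 nonempty → append to chain.
Insert 891: h=3, bucket 3 empty → new chain.
Final buckets:
0: -
1: 109
2: 470 -> 638 -> 830
3: 891
4: -
5: -
6: -
7: 523
8: -
9: -
10: 34
11: -

1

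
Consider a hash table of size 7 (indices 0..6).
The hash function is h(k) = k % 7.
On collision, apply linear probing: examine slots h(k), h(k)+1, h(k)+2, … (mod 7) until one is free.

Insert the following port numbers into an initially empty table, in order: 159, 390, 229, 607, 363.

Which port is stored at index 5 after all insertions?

159 hashes to 5; slot 5 is free → place at 5.
390 hashes to 5; 5 taken → place at 6.
229 hashes to 5; 5,6 taken → place at 0.
607 hashes to 5; 5,6,0 taken → place at 1.
363 hashes to 6; 6,0,1 taken → place at 2.
Table: [229, 607, 363, -, -, 159, 390]

159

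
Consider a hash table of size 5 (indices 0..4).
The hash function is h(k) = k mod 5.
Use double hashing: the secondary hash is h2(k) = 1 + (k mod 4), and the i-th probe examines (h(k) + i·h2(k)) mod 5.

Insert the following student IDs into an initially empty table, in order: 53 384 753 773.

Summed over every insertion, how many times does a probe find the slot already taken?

53: h=3 => slot 3
384: h=4 => slot 4
753: h=3, h2=2, probe 3,0 => slot 0
773: h=3, h2=2, probe 3,0,2 => slot 2
Table: [753, -, 773, 53, 384]

3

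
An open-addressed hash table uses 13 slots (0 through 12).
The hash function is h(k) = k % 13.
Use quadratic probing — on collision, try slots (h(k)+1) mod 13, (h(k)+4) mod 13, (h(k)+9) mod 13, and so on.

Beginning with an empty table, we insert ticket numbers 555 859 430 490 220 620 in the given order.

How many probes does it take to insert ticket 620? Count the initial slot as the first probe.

3

Insert 555: h=9, slot 9 empty -> index 9.
Insert 859: h=1, slot 1 empty -> index 1.
Insert 430: h=1, slot 1 occupied -> index 2.
Insert 490: h=9, slot 9 occupied -> index 10.
Insert 220: h=12, slot 12 empty -> index 12.
Insert 620: h=9, slots 9,10 occupied -> index 0.
Table: [620, 859, 430, -, -, -, -, -, -, 555, 490, -, 220]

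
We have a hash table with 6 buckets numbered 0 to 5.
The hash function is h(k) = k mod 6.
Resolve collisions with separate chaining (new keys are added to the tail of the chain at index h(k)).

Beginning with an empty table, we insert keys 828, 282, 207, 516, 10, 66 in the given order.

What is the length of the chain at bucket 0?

828 -> bucket 0
282 -> bucket 0 (collision)
207 -> bucket 3
516 -> bucket 0 (collision)
10 -> bucket 4
66 -> bucket 0 (collision)
Final buckets:
0: 828 -> 282 -> 516 -> 66
1: .
2: .
3: 207
4: 10
5: .

4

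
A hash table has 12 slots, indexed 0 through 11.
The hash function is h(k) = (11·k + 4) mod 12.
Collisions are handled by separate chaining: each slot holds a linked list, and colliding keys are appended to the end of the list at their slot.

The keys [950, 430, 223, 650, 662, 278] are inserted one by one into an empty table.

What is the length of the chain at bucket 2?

950 → bucket 2
430 → bucket 6
223 → bucket 9
650 → bucket 2 (collision)
662 → bucket 2 (collision)
278 → bucket 2 (collision)
Final buckets:
0: -
1: -
2: 950 -> 650 -> 662 -> 278
3: -
4: -
5: -
6: 430
7: -
8: -
9: 223
10: -
11: -

4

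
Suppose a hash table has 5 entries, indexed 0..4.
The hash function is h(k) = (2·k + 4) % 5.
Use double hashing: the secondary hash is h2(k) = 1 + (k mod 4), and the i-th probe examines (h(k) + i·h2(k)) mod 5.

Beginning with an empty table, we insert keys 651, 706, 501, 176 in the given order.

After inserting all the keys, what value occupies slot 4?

706

651: h=1 → slot 1
706: h=1, h2=3, probe 1,4 → slot 4
501: h=1, h2=2, probe 1,3 → slot 3
176: h=1, h2=1, probe 1,2 → slot 2
Table: [_, 651, 176, 501, 706]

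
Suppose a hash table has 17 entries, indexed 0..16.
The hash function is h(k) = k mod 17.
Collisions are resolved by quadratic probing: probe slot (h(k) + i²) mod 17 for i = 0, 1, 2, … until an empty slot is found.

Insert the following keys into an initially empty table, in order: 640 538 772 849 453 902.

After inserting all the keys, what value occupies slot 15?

640 hashes to 11; slot 11 is free → place at 11.
538 hashes to 11; 11 taken → place at 12.
772 hashes to 7; slot 7 is free → place at 7.
849 hashes to 16; slot 16 is free → place at 16.
453 hashes to 11; 11,12 taken → place at 15.
902 hashes to 1; slot 1 is free → place at 1.
Table: [∅, 902, ∅, ∅, ∅, ∅, ∅, 772, ∅, ∅, ∅, 640, 538, ∅, ∅, 453, 849]

453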